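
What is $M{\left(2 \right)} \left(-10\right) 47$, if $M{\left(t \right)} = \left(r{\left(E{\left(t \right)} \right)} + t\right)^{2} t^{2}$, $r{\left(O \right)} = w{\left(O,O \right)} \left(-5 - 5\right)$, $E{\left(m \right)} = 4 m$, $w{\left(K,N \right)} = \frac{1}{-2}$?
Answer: $-92120$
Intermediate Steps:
$w{\left(K,N \right)} = - \frac{1}{2}$
$r{\left(O \right)} = 5$ ($r{\left(O \right)} = - \frac{-5 - 5}{2} = \left(- \frac{1}{2}\right) \left(-10\right) = 5$)
$M{\left(t \right)} = t^{2} \left(5 + t\right)^{2}$ ($M{\left(t \right)} = \left(5 + t\right)^{2} t^{2} = t^{2} \left(5 + t\right)^{2}$)
$M{\left(2 \right)} \left(-10\right) 47 = 2^{2} \left(5 + 2\right)^{2} \left(-10\right) 47 = 4 \cdot 7^{2} \left(-10\right) 47 = 4 \cdot 49 \left(-10\right) 47 = 196 \left(-10\right) 47 = \left(-1960\right) 47 = -92120$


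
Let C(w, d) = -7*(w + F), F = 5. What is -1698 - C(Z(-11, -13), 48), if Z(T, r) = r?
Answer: -1754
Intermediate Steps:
C(w, d) = -35 - 7*w (C(w, d) = -7*(w + 5) = -7*(5 + w) = -35 - 7*w)
-1698 - C(Z(-11, -13), 48) = -1698 - (-35 - 7*(-13)) = -1698 - (-35 + 91) = -1698 - 1*56 = -1698 - 56 = -1754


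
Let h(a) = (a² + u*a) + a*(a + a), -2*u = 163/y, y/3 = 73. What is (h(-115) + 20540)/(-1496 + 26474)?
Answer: 26392915/10940364 ≈ 2.4124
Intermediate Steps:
y = 219 (y = 3*73 = 219)
u = -163/438 (u = -163/(2*219) = -½*163/219 = -163/438 ≈ -0.37215)
h(a) = 3*a² - 163*a/438 (h(a) = (a² - 163*a/438) + a*(a + a) = (a² - 163*a/438) + a*(2*a) = (a² - 163*a/438) + 2*a² = 3*a² - 163*a/438)
(h(-115) + 20540)/(-1496 + 26474) = ((1/438)*(-115)*(-163 + 1314*(-115)) + 20540)/(-1496 + 26474) = ((1/438)*(-115)*(-163 - 151110) + 20540)/24978 = ((1/438)*(-115)*(-151273) + 20540)*(1/24978) = (17396395/438 + 20540)*(1/24978) = (26392915/438)*(1/24978) = 26392915/10940364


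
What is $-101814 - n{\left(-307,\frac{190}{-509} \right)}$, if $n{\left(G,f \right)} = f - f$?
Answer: $-101814$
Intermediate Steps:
$n{\left(G,f \right)} = 0$
$-101814 - n{\left(-307,\frac{190}{-509} \right)} = -101814 - 0 = -101814 + 0 = -101814$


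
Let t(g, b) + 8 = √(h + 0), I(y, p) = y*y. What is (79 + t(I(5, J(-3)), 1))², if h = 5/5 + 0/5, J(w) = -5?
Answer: 5184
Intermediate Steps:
I(y, p) = y²
h = 1 (h = 5*(⅕) + 0*(⅕) = 1 + 0 = 1)
t(g, b) = -7 (t(g, b) = -8 + √(1 + 0) = -8 + √1 = -8 + 1 = -7)
(79 + t(I(5, J(-3)), 1))² = (79 - 7)² = 72² = 5184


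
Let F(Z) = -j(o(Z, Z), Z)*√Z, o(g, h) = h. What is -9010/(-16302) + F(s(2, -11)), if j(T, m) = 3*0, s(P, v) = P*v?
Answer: 4505/8151 ≈ 0.55269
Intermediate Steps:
j(T, m) = 0
F(Z) = 0 (F(Z) = -0*√Z = -1*0 = 0)
-9010/(-16302) + F(s(2, -11)) = -9010/(-16302) + 0 = -9010*(-1/16302) + 0 = 4505/8151 + 0 = 4505/8151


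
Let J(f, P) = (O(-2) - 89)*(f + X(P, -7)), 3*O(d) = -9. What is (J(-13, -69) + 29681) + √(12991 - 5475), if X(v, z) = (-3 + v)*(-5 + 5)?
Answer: 30877 + 2*√1879 ≈ 30964.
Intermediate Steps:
O(d) = -3 (O(d) = (⅓)*(-9) = -3)
X(v, z) = 0 (X(v, z) = (-3 + v)*0 = 0)
J(f, P) = -92*f (J(f, P) = (-3 - 89)*(f + 0) = -92*f)
(J(-13, -69) + 29681) + √(12991 - 5475) = (-92*(-13) + 29681) + √(12991 - 5475) = (1196 + 29681) + √7516 = 30877 + 2*√1879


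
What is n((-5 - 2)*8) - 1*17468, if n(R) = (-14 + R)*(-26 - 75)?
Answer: -10398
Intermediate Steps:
n(R) = 1414 - 101*R (n(R) = (-14 + R)*(-101) = 1414 - 101*R)
n((-5 - 2)*8) - 1*17468 = (1414 - 101*(-5 - 2)*8) - 1*17468 = (1414 - (-707)*8) - 17468 = (1414 - 101*(-56)) - 17468 = (1414 + 5656) - 17468 = 7070 - 17468 = -10398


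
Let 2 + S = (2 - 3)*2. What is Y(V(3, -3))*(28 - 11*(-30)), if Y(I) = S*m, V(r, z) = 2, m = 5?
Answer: -7160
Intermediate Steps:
S = -4 (S = -2 + (2 - 3)*2 = -2 - 1*2 = -2 - 2 = -4)
Y(I) = -20 (Y(I) = -4*5 = -20)
Y(V(3, -3))*(28 - 11*(-30)) = -20*(28 - 11*(-30)) = -20*(28 + 330) = -20*358 = -7160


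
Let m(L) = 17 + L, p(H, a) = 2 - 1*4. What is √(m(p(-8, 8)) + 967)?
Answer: √982 ≈ 31.337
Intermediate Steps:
p(H, a) = -2 (p(H, a) = 2 - 4 = -2)
√(m(p(-8, 8)) + 967) = √((17 - 2) + 967) = √(15 + 967) = √982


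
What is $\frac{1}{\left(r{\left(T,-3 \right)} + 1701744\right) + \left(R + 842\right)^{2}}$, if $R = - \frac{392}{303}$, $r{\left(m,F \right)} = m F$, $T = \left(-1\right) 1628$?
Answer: $\frac{91809}{221573220808} \approx 4.1435 \cdot 10^{-7}$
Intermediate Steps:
$T = -1628$
$r{\left(m,F \right)} = F m$
$R = - \frac{392}{303}$ ($R = \left(-392\right) \frac{1}{303} = - \frac{392}{303} \approx -1.2937$)
$\frac{1}{\left(r{\left(T,-3 \right)} + 1701744\right) + \left(R + 842\right)^{2}} = \frac{1}{\left(\left(-3\right) \left(-1628\right) + 1701744\right) + \left(- \frac{392}{303} + 842\right)^{2}} = \frac{1}{\left(4884 + 1701744\right) + \left(\frac{254734}{303}\right)^{2}} = \frac{1}{1706628 + \frac{64889410756}{91809}} = \frac{1}{\frac{221573220808}{91809}} = \frac{91809}{221573220808}$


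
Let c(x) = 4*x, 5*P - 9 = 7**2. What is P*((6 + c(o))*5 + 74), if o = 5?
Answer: 11832/5 ≈ 2366.4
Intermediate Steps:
P = 58/5 (P = 9/5 + (1/5)*7**2 = 9/5 + (1/5)*49 = 9/5 + 49/5 = 58/5 ≈ 11.600)
P*((6 + c(o))*5 + 74) = 58*((6 + 4*5)*5 + 74)/5 = 58*((6 + 20)*5 + 74)/5 = 58*(26*5 + 74)/5 = 58*(130 + 74)/5 = (58/5)*204 = 11832/5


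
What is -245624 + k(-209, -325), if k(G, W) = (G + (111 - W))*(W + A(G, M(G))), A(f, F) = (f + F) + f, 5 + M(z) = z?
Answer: -462863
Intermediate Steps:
M(z) = -5 + z
A(f, F) = F + 2*f (A(f, F) = (F + f) + f = F + 2*f)
k(G, W) = (-5 + W + 3*G)*(111 + G - W) (k(G, W) = (G + (111 - W))*(W + ((-5 + G) + 2*G)) = (111 + G - W)*(W + (-5 + 3*G)) = (111 + G - W)*(-5 + W + 3*G) = (-5 + W + 3*G)*(111 + G - W))
-245624 + k(-209, -325) = -245624 + (-555 - 1*(-325)² + 3*(-209)² + 116*(-325) + 328*(-209) - 2*(-209)*(-325)) = -245624 + (-555 - 1*105625 + 3*43681 - 37700 - 68552 - 135850) = -245624 + (-555 - 105625 + 131043 - 37700 - 68552 - 135850) = -245624 - 217239 = -462863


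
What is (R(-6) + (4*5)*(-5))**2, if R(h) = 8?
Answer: 8464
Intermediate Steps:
(R(-6) + (4*5)*(-5))**2 = (8 + (4*5)*(-5))**2 = (8 + 20*(-5))**2 = (8 - 100)**2 = (-92)**2 = 8464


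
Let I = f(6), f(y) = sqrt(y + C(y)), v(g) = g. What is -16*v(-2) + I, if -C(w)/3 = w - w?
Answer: 32 + sqrt(6) ≈ 34.449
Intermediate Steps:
C(w) = 0 (C(w) = -3*(w - w) = -3*0 = 0)
f(y) = sqrt(y) (f(y) = sqrt(y + 0) = sqrt(y))
I = sqrt(6) ≈ 2.4495
-16*v(-2) + I = -16*(-2) + sqrt(6) = 32 + sqrt(6)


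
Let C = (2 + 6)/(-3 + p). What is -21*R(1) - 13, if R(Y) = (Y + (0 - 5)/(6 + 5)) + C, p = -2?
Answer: 503/55 ≈ 9.1454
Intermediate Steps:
C = -8/5 (C = (2 + 6)/(-3 - 2) = 8/(-5) = 8*(-⅕) = -8/5 ≈ -1.6000)
R(Y) = -113/55 + Y (R(Y) = (Y + (0 - 5)/(6 + 5)) - 8/5 = (Y - 5/11) - 8/5 = (-5/11 + Y) - 8/5 = -113/55 + Y)
-21*R(1) - 13 = -21*(-113/55 + 1) - 13 = -21*(-58/55) - 13 = 1218/55 - 13 = 503/55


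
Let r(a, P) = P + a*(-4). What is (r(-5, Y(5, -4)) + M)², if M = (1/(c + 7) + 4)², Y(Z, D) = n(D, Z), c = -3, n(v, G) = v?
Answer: 297025/256 ≈ 1160.3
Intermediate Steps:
Y(Z, D) = D
r(a, P) = P - 4*a
M = 289/16 (M = (1/(-3 + 7) + 4)² = (1/4 + 4)² = (¼ + 4)² = (17/4)² = 289/16 ≈ 18.063)
(r(-5, Y(5, -4)) + M)² = ((-4 - 4*(-5)) + 289/16)² = ((-4 + 20) + 289/16)² = (16 + 289/16)² = (545/16)² = 297025/256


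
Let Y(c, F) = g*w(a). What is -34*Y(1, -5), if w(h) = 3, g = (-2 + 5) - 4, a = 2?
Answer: 102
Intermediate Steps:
g = -1 (g = 3 - 4 = -1)
Y(c, F) = -3 (Y(c, F) = -1*3 = -3)
-34*Y(1, -5) = -34*(-3) = 102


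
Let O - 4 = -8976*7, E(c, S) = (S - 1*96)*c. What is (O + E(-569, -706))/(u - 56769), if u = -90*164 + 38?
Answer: -393510/71491 ≈ -5.5043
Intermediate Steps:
u = -14722 (u = -14760 + 38 = -14722)
E(c, S) = c*(-96 + S) (E(c, S) = (S - 96)*c = (-96 + S)*c = c*(-96 + S))
O = -62828 (O = 4 - 8976*7 = 4 - 62832 = -62828)
(O + E(-569, -706))/(u - 56769) = (-62828 - 569*(-96 - 706))/(-14722 - 56769) = (-62828 - 569*(-802))/(-71491) = (-62828 + 456338)*(-1/71491) = 393510*(-1/71491) = -393510/71491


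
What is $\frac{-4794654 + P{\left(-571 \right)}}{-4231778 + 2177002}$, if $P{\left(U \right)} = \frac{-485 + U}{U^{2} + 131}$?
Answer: $\frac{5923795021}{2538675748} \approx 2.3334$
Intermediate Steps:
$P{\left(U \right)} = \frac{-485 + U}{131 + U^{2}}$
$\frac{-4794654 + P{\left(-571 \right)}}{-4231778 + 2177002} = \frac{-4794654 + \frac{-485 - 571}{131 + \left(-571\right)^{2}}}{-4231778 + 2177002} = \frac{-4794654 + \frac{1}{131 + 326041} \left(-1056\right)}{-2054776} = \left(-4794654 + \frac{1}{326172} \left(-1056\right)\right) \left(- \frac{1}{2054776}\right) = \left(-4794654 - \frac{8}{2471}\right) \left(- \frac{1}{2054776}\right) = \left(- \frac{11847590042}{2471}\right) \left(- \frac{1}{2054776}\right) = \frac{5923795021}{2538675748}$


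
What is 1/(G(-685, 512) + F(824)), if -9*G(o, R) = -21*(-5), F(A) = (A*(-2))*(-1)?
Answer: 3/4909 ≈ 0.00061112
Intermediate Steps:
F(A) = 2*A (F(A) = -2*A*(-1) = 2*A)
G(o, R) = -35/3 (G(o, R) = -(-7)*(-5)/3 = -⅑*105 = -35/3)
1/(G(-685, 512) + F(824)) = 1/(-35/3 + 2*824) = 1/(-35/3 + 1648) = 1/(4909/3) = 3/4909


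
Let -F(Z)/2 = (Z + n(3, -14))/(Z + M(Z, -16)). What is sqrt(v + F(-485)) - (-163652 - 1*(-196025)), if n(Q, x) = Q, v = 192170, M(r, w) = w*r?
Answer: -32373 + sqrt(406828974774)/1455 ≈ -31935.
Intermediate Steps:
M(r, w) = r*w
F(Z) = 2*(3 + Z)/(15*Z) (F(Z) = -2*(Z + 3)/(Z + Z*(-16)) = -2*(3 + Z)/(Z - 16*Z) = -2*(3 + Z)/((-15*Z)) = -2*(3 + Z)*(-1/(15*Z)) = -(-2)*(3 + Z)/(15*Z) = 2*(3 + Z)/(15*Z))
sqrt(v + F(-485)) - (-163652 - 1*(-196025)) = sqrt(192170 + (2/15)*(3 - 485)/(-485)) - (-163652 - 1*(-196025)) = sqrt(192170 + (2/15)*(-1/485)*(-482)) - (-163652 + 196025) = sqrt(192170 + 964/7275) - 1*32373 = sqrt(1398037714/7275) - 32373 = sqrt(406828974774)/1455 - 32373 = -32373 + sqrt(406828974774)/1455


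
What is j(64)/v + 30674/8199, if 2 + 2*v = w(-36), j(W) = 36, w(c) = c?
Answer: 287642/155781 ≈ 1.8465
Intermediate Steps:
v = -19 (v = -1 + (½)*(-36) = -1 - 18 = -19)
j(64)/v + 30674/8199 = 36/(-19) + 30674/8199 = 36*(-1/19) + 30674*(1/8199) = -36/19 + 30674/8199 = 287642/155781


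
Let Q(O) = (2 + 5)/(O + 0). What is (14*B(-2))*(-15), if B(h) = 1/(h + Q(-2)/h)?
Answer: 840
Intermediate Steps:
Q(O) = 7/O
B(h) = 1/(h - 7/(2*h)) (B(h) = 1/(h + (7/(-2))/h) = 1/(h + (7*(-½))/h) = 1/(h - 7/(2*h)))
(14*B(-2))*(-15) = (14*(2*(-2)/(-7 + 2*(-2)²)))*(-15) = (14*(2*(-2)/(-7 + 2*4)))*(-15) = (14*(2*(-2)/(-7 + 8)))*(-15) = (14*(2*(-2)/1))*(-15) = (14*(2*(-2)*1))*(-15) = (14*(-4))*(-15) = -56*(-15) = 840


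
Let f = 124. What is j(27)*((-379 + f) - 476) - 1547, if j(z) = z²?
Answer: -534446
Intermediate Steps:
j(27)*((-379 + f) - 476) - 1547 = 27²*((-379 + 124) - 476) - 1547 = 729*(-255 - 476) - 1547 = 729*(-731) - 1547 = -532899 - 1547 = -534446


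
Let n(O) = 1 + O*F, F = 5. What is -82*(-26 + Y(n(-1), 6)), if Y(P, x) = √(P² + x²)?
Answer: 2132 - 164*√13 ≈ 1540.7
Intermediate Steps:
n(O) = 1 + 5*O (n(O) = 1 + O*5 = 1 + 5*O)
-82*(-26 + Y(n(-1), 6)) = -82*(-26 + √((1 + 5*(-1))² + 6²)) = -82*(-26 + √((1 - 5)² + 36)) = -82*(-26 + √((-4)² + 36)) = -82*(-26 + √(16 + 36)) = -82*(-26 + √52) = -82*(-26 + 2*√13) = 2132 - 164*√13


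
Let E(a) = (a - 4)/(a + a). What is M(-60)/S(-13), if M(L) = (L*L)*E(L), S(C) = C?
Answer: -1920/13 ≈ -147.69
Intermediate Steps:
E(a) = (-4 + a)/(2*a) (E(a) = (-4 + a)/((2*a)) = (-4 + a)*(1/(2*a)) = (-4 + a)/(2*a))
M(L) = L*(-4 + L)/2 (M(L) = (L*L)*((-4 + L)/(2*L)) = L²*((-4 + L)/(2*L)) = L*(-4 + L)/2)
M(-60)/S(-13) = ((½)*(-60)*(-4 - 60))/(-13) = ((½)*(-60)*(-64))*(-1/13) = 1920*(-1/13) = -1920/13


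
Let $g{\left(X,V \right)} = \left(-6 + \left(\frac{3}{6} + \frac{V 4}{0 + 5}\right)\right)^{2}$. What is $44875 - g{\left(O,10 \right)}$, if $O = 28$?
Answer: $\frac{179475}{4} \approx 44869.0$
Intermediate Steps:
$g{\left(X,V \right)} = \left(- \frac{11}{2} + \frac{4 V}{5}\right)^{2}$ ($g{\left(X,V \right)} = \left(-6 + \left(3 \cdot \frac{1}{6} + \frac{4 V}{5}\right)\right)^{2} = \left(-6 + \left(\frac{1}{2} + 4 V \frac{1}{5}\right)\right)^{2} = \left(-6 + \left(\frac{1}{2} + \frac{4 V}{5}\right)\right)^{2} = \left(- \frac{11}{2} + \frac{4 V}{5}\right)^{2}$)
$44875 - g{\left(O,10 \right)} = 44875 - \frac{\left(-55 + 8 \cdot 10\right)^{2}}{100} = 44875 - \frac{\left(-55 + 80\right)^{2}}{100} = 44875 - \frac{25^{2}}{100} = 44875 - \frac{1}{100} \cdot 625 = 44875 - \frac{25}{4} = \frac{179475}{4}$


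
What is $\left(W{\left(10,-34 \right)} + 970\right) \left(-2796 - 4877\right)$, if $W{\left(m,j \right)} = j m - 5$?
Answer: $-4795625$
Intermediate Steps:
$W{\left(m,j \right)} = -5 + j m$
$\left(W{\left(10,-34 \right)} + 970\right) \left(-2796 - 4877\right) = \left(\left(-5 - 340\right) + 970\right) \left(-2796 - 4877\right) = \left(\left(-5 - 340\right) + 970\right) \left(-7673\right) = \left(-345 + 970\right) \left(-7673\right) = 625 \left(-7673\right) = -4795625$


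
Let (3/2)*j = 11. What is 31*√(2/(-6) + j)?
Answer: 31*√7 ≈ 82.018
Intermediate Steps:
j = 22/3 (j = (⅔)*11 = 22/3 ≈ 7.3333)
31*√(2/(-6) + j) = 31*√(2/(-6) + 22/3) = 31*√(2*(-⅙) + 22/3) = 31*√(-⅓ + 22/3) = 31*√7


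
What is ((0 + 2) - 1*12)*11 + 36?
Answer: -74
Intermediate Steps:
((0 + 2) - 1*12)*11 + 36 = (2 - 12)*11 + 36 = -10*11 + 36 = -110 + 36 = -74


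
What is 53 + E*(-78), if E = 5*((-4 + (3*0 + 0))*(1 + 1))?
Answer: 3173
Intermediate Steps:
E = -40 (E = 5*((-4 + (0 + 0))*2) = 5*((-4 + 0)*2) = 5*(-4*2) = 5*(-8) = -40)
53 + E*(-78) = 53 - 40*(-78) = 53 + 3120 = 3173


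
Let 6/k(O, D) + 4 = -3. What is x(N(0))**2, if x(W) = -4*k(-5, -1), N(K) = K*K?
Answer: 576/49 ≈ 11.755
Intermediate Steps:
k(O, D) = -6/7 (k(O, D) = 6/(-4 - 3) = 6/(-7) = 6*(-1/7) = -6/7)
N(K) = K**2
x(W) = 24/7 (x(W) = -4*(-6/7) = 24/7)
x(N(0))**2 = (24/7)**2 = 576/49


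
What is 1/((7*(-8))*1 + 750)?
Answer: 1/694 ≈ 0.0014409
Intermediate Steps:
1/((7*(-8))*1 + 750) = 1/(-56*1 + 750) = 1/(-56 + 750) = 1/694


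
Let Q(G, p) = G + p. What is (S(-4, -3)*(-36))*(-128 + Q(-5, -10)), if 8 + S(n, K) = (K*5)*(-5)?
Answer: 344916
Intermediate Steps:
S(n, K) = -8 - 25*K (S(n, K) = -8 + (K*5)*(-5) = -8 + (5*K)*(-5) = -8 - 25*K)
(S(-4, -3)*(-36))*(-128 + Q(-5, -10)) = ((-8 - 25*(-3))*(-36))*(-128 + (-5 - 10)) = ((-8 + 75)*(-36))*(-128 - 15) = (67*(-36))*(-143) = -2412*(-143) = 344916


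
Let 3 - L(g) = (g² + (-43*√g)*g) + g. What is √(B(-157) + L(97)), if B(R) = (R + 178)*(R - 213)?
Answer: √(-17273 + 4171*√97) ≈ 154.29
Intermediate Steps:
B(R) = (-213 + R)*(178 + R) (B(R) = (178 + R)*(-213 + R) = (-213 + R)*(178 + R))
L(g) = 3 - g - g² + 43*g^(3/2) (L(g) = 3 - ((g² + (-43*√g)*g) + g) = 3 - ((g² - 43*g^(3/2)) + g) = 3 - (g + g² - 43*g^(3/2)) = 3 + (-g - g² + 43*g^(3/2)) = 3 - g - g² + 43*g^(3/2))
√(B(-157) + L(97)) = √((-37914 + (-157)² - 35*(-157)) + (3 - 1*97 - 1*97² + 43*97^(3/2))) = √((-37914 + 24649 + 5495) + (3 - 97 - 1*9409 + 43*(97*√97))) = √(-7770 + (3 - 97 - 9409 + 4171*√97)) = √(-7770 + (-9503 + 4171*√97)) = √(-17273 + 4171*√97)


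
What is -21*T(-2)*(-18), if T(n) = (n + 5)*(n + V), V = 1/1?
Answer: -1134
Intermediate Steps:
V = 1
T(n) = (1 + n)*(5 + n) (T(n) = (n + 5)*(n + 1) = (5 + n)*(1 + n) = (1 + n)*(5 + n))
-21*T(-2)*(-18) = -21*(5 + (-2)² + 6*(-2))*(-18) = -21*(5 + 4 - 12)*(-18) = -21*(-3)*(-18) = 63*(-18) = -1134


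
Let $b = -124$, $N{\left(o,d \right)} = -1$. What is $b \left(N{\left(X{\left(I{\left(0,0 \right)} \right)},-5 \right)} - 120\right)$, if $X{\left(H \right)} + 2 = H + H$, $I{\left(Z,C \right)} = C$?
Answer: $15004$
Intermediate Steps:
$X{\left(H \right)} = -2 + 2 H$ ($X{\left(H \right)} = -2 + \left(H + H\right) = -2 + 2 H$)
$b \left(N{\left(X{\left(I{\left(0,0 \right)} \right)},-5 \right)} - 120\right) = - 124 \left(-1 - 120\right) = \left(-124\right) \left(-121\right) = 15004$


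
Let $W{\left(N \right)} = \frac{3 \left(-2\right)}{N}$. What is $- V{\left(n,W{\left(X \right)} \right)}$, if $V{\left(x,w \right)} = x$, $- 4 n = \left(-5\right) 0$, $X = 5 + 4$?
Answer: $0$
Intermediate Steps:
$X = 9$
$W{\left(N \right)} = - \frac{6}{N}$
$n = 0$ ($n = - \frac{\left(-5\right) 0}{4} = \left(- \frac{1}{4}\right) 0 = 0$)
$- V{\left(n,W{\left(X \right)} \right)} = \left(-1\right) 0 = 0$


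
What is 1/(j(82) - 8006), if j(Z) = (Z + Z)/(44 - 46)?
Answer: -1/8088 ≈ -0.00012364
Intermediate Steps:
j(Z) = -Z (j(Z) = (2*Z)/(-2) = (2*Z)*(-1/2) = -Z)
1/(j(82) - 8006) = 1/(-1*82 - 8006) = 1/(-82 - 8006) = 1/(-8088) = -1/8088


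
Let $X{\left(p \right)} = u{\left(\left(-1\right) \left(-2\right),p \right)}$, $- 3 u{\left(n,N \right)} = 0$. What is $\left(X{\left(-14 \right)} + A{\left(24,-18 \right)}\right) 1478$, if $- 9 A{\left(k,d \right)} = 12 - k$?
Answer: $\frac{5912}{3} \approx 1970.7$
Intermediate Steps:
$u{\left(n,N \right)} = 0$ ($u{\left(n,N \right)} = \left(- \frac{1}{3}\right) 0 = 0$)
$X{\left(p \right)} = 0$
$A{\left(k,d \right)} = - \frac{4}{3} + \frac{k}{9}$ ($A{\left(k,d \right)} = - \frac{12 - k}{9} = - \frac{4}{3} + \frac{k}{9}$)
$\left(X{\left(-14 \right)} + A{\left(24,-18 \right)}\right) 1478 = \left(0 + \left(- \frac{4}{3} + \frac{1}{9} \cdot 24\right)\right) 1478 = \left(0 + \left(- \frac{4}{3} + \frac{8}{3}\right)\right) 1478 = \left(0 + \frac{4}{3}\right) 1478 = \frac{4}{3} \cdot 1478 = \frac{5912}{3}$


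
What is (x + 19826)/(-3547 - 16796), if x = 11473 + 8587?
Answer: -39886/20343 ≈ -1.9607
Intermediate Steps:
x = 20060
(x + 19826)/(-3547 - 16796) = (20060 + 19826)/(-3547 - 16796) = 39886/(-20343) = 39886*(-1/20343) = -39886/20343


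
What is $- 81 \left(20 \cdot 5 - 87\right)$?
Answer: $-1053$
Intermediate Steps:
$- 81 \left(20 \cdot 5 - 87\right) = - 81 \left(100 - 87\right) = \left(-81\right) 13 = -1053$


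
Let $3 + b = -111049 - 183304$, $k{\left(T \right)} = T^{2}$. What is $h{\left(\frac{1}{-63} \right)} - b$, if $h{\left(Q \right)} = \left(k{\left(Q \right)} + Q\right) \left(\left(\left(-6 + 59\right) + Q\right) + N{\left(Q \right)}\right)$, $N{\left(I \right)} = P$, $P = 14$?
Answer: $\frac{73602573092}{250047} \approx 2.9436 \cdot 10^{5}$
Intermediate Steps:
$N{\left(I \right)} = 14$
$b = -294356$ ($b = -3 - 294353 = -294356$)
$h{\left(Q \right)} = \left(67 + Q\right) \left(Q + Q^{2}\right)$ ($h{\left(Q \right)} = \left(Q^{2} + Q\right) \left(\left(\left(-6 + 59\right) + Q\right) + 14\right) = \left(Q + Q^{2}\right) \left(\left(53 + Q\right) + 14\right) = \left(Q + Q^{2}\right) \left(67 + Q\right) = \left(67 + Q\right) \left(Q + Q^{2}\right)$)
$h{\left(\frac{1}{-63} \right)} - b = \frac{67 + \left(\frac{1}{-63}\right)^{2} + \frac{68}{-63}}{-63} - -294356 = - \frac{67 + \left(- \frac{1}{63}\right)^{2} + 68 \left(- \frac{1}{63}\right)}{63} + 294356 = - \frac{67 + \frac{1}{3969} - \frac{68}{63}}{63} + 294356 = \left(- \frac{1}{63}\right) \frac{261640}{3969} + 294356 = - \frac{261640}{250047} + 294356 = \frac{73602573092}{250047}$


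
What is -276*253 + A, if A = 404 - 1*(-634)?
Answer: -68790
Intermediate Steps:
A = 1038 (A = 404 + 634 = 1038)
-276*253 + A = -276*253 + 1038 = -69828 + 1038 = -68790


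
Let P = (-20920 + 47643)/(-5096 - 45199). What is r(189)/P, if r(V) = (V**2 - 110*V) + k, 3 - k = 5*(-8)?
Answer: -753117330/26723 ≈ -28182.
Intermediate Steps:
k = 43 (k = 3 - 5*(-8) = 3 - 1*(-40) = 3 + 40 = 43)
P = -26723/50295 (P = 26723/(-50295) = 26723*(-1/50295) = -26723/50295 ≈ -0.53133)
r(V) = 43 + V**2 - 110*V (r(V) = (V**2 - 110*V) + 43 = 43 + V**2 - 110*V)
r(189)/P = (43 + 189**2 - 110*189)/(-26723/50295) = (43 + 35721 - 20790)*(-50295/26723) = 14974*(-50295/26723) = -753117330/26723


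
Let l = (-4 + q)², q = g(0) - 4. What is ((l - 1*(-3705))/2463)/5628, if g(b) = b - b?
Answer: 3769/13861764 ≈ 0.00027190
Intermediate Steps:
g(b) = 0
q = -4 (q = 0 - 4 = -4)
l = 64 (l = (-4 - 4)² = (-8)² = 64)
((l - 1*(-3705))/2463)/5628 = ((64 - 1*(-3705))/2463)/5628 = ((64 + 3705)*(1/2463))*(1/5628) = (3769*(1/2463))*(1/5628) = (3769/2463)*(1/5628) = 3769/13861764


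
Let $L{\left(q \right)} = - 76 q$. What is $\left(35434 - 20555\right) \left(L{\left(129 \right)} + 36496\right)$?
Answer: $397150268$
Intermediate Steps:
$\left(35434 - 20555\right) \left(L{\left(129 \right)} + 36496\right) = \left(35434 - 20555\right) \left(\left(-76\right) 129 + 36496\right) = 14879 \left(-9804 + 36496\right) = 14879 \cdot 26692 = 397150268$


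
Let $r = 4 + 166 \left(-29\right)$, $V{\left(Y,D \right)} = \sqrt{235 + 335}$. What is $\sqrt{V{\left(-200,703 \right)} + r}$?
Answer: $\sqrt{-4810 + \sqrt{570}} \approx 69.182 i$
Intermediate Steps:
$V{\left(Y,D \right)} = \sqrt{570}$
$r = -4810$ ($r = 4 - 4814 = -4810$)
$\sqrt{V{\left(-200,703 \right)} + r} = \sqrt{\sqrt{570} - 4810} = \sqrt{-4810 + \sqrt{570}}$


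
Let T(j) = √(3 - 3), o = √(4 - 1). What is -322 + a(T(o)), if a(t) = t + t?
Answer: -322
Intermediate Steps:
o = √3 ≈ 1.7320
T(j) = 0 (T(j) = √0 = 0)
a(t) = 2*t
-322 + a(T(o)) = -322 + 2*0 = -322 + 0 = -322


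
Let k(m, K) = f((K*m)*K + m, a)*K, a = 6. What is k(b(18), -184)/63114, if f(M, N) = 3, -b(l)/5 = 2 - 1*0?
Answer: -92/10519 ≈ -0.0087461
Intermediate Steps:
b(l) = -10 (b(l) = -5*(2 - 1*0) = -5*(2 + 0) = -5*2 = -10)
k(m, K) = 3*K
k(b(18), -184)/63114 = (3*(-184))/63114 = -552*1/63114 = -92/10519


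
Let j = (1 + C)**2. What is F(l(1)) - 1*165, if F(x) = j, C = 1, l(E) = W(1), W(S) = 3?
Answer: -161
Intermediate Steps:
l(E) = 3
j = 4 (j = (1 + 1)**2 = 2**2 = 4)
F(x) = 4
F(l(1)) - 1*165 = 4 - 1*165 = 4 - 165 = -161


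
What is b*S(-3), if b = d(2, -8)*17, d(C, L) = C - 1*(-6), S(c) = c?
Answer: -408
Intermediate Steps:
d(C, L) = 6 + C (d(C, L) = C + 6 = 6 + C)
b = 136 (b = (6 + 2)*17 = 8*17 = 136)
b*S(-3) = 136*(-3) = -408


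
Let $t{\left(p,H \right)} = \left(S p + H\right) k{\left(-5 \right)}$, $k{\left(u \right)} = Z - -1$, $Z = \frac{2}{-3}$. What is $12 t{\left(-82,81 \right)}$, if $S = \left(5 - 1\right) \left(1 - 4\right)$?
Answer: $4260$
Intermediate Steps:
$Z = - \frac{2}{3}$ ($Z = 2 \left(- \frac{1}{3}\right) = - \frac{2}{3} \approx -0.66667$)
$k{\left(u \right)} = \frac{1}{3}$ ($k{\left(u \right)} = - \frac{2}{3} - -1 = - \frac{2}{3} + 1 = \frac{1}{3}$)
$S = -12$ ($S = 4 \left(-3\right) = -12$)
$t{\left(p,H \right)} = - 4 p + \frac{H}{3}$ ($t{\left(p,H \right)} = \left(- 12 p + H\right) \frac{1}{3} = \left(H - 12 p\right) \frac{1}{3} = - 4 p + \frac{H}{3}$)
$12 t{\left(-82,81 \right)} = 12 \left(\left(-4\right) \left(-82\right) + \frac{1}{3} \cdot 81\right) = 12 \left(328 + 27\right) = 12 \cdot 355 = 4260$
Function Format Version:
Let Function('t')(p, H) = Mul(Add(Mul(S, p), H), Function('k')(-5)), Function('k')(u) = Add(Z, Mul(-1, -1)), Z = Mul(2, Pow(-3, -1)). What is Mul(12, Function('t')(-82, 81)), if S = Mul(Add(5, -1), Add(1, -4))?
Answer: 4260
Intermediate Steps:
Z = Rational(-2, 3) (Z = Mul(2, Rational(-1, 3)) = Rational(-2, 3) ≈ -0.66667)
Function('k')(u) = Rational(1, 3) (Function('k')(u) = Add(Rational(-2, 3), Mul(-1, -1)) = Add(Rational(-2, 3), 1) = Rational(1, 3))
S = -12 (S = Mul(4, -3) = -12)
Function('t')(p, H) = Add(Mul(-4, p), Mul(Rational(1, 3), H)) (Function('t')(p, H) = Mul(Add(Mul(-12, p), H), Rational(1, 3)) = Mul(Add(H, Mul(-12, p)), Rational(1, 3)) = Add(Mul(-4, p), Mul(Rational(1, 3), H)))
Mul(12, Function('t')(-82, 81)) = Mul(12, Add(Mul(-4, -82), Mul(Rational(1, 3), 81))) = Mul(12, Add(328, 27)) = Mul(12, 355) = 4260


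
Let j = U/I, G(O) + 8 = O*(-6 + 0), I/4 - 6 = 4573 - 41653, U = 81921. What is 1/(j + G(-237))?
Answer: 49432/69869541 ≈ 0.00070749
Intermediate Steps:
I = -148296 (I = 24 + 4*(4573 - 41653) = 24 + 4*(-37080) = 24 - 148320 = -148296)
G(O) = -8 - 6*O (G(O) = -8 + O*(-6 + 0) = -8 + O*(-6) = -8 - 6*O)
j = -27307/49432 (j = 81921/(-148296) = 81921*(-1/148296) = -27307/49432 ≈ -0.55242)
1/(j + G(-237)) = 1/(-27307/49432 + (-8 - 6*(-237))) = 1/(-27307/49432 + (-8 + 1422)) = 1/(-27307/49432 + 1414) = 1/(69869541/49432) = 49432/69869541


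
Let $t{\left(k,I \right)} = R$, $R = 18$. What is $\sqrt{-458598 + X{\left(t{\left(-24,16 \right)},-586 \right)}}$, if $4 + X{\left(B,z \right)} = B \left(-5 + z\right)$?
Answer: $2 i \sqrt{117310} \approx 685.01 i$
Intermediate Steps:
$t{\left(k,I \right)} = 18$
$X{\left(B,z \right)} = -4 + B \left(-5 + z\right)$
$\sqrt{-458598 + X{\left(t{\left(-24,16 \right)},-586 \right)}} = \sqrt{-458598 - 10642} = \sqrt{-469240} = 2 i \sqrt{117310}$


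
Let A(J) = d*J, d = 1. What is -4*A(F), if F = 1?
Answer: -4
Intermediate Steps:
A(J) = J (A(J) = 1*J = J)
-4*A(F) = -4*1 = -4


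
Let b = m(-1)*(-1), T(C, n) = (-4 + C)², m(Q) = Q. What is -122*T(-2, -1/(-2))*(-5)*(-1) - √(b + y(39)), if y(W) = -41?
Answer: -21960 - 2*I*√10 ≈ -21960.0 - 6.3246*I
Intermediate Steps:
b = 1 (b = -1*(-1) = 1)
-122*T(-2, -1/(-2))*(-5)*(-1) - √(b + y(39)) = -122*(-4 - 2)²*(-5)*(-1) - √(1 - 41) = -122*(-6)²*(-5)*(-1) - √(-40) = -122*36*(-5)*(-1) - 2*I*√10 = -(-21960)*(-1) - 2*I*√10 = -122*180 - 2*I*√10 = -21960 - 2*I*√10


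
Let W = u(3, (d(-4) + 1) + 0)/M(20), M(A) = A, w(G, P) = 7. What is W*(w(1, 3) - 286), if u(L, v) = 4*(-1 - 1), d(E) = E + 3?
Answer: 558/5 ≈ 111.60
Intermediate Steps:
d(E) = 3 + E
u(L, v) = -8 (u(L, v) = 4*(-2) = -8)
W = -⅖ (W = -8/20 = -8*1/20 = -⅖ ≈ -0.40000)
W*(w(1, 3) - 286) = -2*(7 - 286)/5 = -⅖*(-279) = 558/5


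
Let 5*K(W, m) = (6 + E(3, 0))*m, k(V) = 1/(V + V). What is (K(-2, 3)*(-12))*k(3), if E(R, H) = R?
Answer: -54/5 ≈ -10.800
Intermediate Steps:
k(V) = 1/(2*V)
K(W, m) = 9*m/5 (K(W, m) = ((6 + 3)*m)/5 = (9*m)/5 = 9*m/5)
(K(-2, 3)*(-12))*k(3) = (((9/5)*3)*(-12))*((½)/3) = ((27/5)*(-12))*((½)*(⅓)) = -324/5*⅙ = -54/5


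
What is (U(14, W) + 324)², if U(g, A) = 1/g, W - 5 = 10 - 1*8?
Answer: 20584369/196 ≈ 1.0502e+5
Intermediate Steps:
W = 7 (W = 5 + (10 - 1*8) = 5 + (10 - 8) = 5 + 2 = 7)
(U(14, W) + 324)² = (1/14 + 324)² = (4537/14)² = 20584369/196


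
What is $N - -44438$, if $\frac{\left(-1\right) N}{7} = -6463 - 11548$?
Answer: $170515$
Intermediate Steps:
$N = 126077$ ($N = - 7 \left(-6463 - 11548\right) = \left(-7\right) \left(-18011\right) = 126077$)
$N - -44438 = 126077 - -44438 = 126077 + 44438 = 170515$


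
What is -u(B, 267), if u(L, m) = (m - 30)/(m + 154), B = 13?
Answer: -237/421 ≈ -0.56295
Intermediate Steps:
u(L, m) = (-30 + m)/(154 + m)
-u(B, 267) = -(-30 + 267)/(154 + 267) = -237/421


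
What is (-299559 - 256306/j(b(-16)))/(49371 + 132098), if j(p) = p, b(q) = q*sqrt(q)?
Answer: -299559/181469 - 128153*I/5807008 ≈ -1.6507 - 0.022069*I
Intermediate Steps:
b(q) = q**(3/2)
(-299559 - 256306/j(b(-16)))/(49371 + 132098) = (-299559 - 256306*I/64)/(49371 + 132098) = (-299559 - 256306*I/64)/181469 = (-299559 - 128153*I/32)*(1/181469) = -299559/181469 - 128153*I/5807008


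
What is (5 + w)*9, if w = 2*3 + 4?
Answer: 135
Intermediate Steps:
w = 10 (w = 6 + 4 = 10)
(5 + w)*9 = (5 + 10)*9 = 15*9 = 135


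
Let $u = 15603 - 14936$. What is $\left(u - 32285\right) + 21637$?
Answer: $-9981$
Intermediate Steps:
$u = 667$ ($u = 15603 - 14936 = 667$)
$\left(u - 32285\right) + 21637 = \left(667 - 32285\right) + 21637 = -31618 + 21637 = -9981$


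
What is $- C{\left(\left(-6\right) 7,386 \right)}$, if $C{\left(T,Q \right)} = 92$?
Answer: $-92$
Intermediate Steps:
$- C{\left(\left(-6\right) 7,386 \right)} = \left(-1\right) 92 = -92$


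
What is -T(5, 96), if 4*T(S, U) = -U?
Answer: 24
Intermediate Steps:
T(S, U) = -U/4 (T(S, U) = (-U)/4 = -U/4)
-T(5, 96) = -(-1)*96/4 = -1*(-24) = 24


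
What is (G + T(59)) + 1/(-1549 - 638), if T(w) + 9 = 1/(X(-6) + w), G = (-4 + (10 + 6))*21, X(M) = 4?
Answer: 3720323/15309 ≈ 243.02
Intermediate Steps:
G = 252 (G = (-4 + 16)*21 = 12*21 = 252)
T(w) = -9 + 1/(4 + w)
(G + T(59)) + 1/(-1549 - 638) = (252 + (-35 - 9*59)/(4 + 59)) + 1/(-1549 - 638) = (252 + (-35 - 531)/63) + 1/(-2187) = (252 + (1/63)*(-566)) - 1/2187 = (252 - 566/63) - 1/2187 = 15310/63 - 1/2187 = 3720323/15309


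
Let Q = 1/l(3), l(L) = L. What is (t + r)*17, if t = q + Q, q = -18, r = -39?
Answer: -2890/3 ≈ -963.33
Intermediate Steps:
Q = ⅓ (Q = 1/3 = ⅓ ≈ 0.33333)
t = -53/3 (t = -18 + ⅓ = -53/3 ≈ -17.667)
(t + r)*17 = (-53/3 - 39)*17 = -170/3*17 = -2890/3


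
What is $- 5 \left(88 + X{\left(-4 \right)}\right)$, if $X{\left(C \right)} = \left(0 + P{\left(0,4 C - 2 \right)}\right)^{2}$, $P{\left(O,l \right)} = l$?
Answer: $-2060$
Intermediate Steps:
$X{\left(C \right)} = \left(-2 + 4 C\right)^{2}$ ($X{\left(C \right)} = \left(0 + \left(4 C - 2\right)\right)^{2} = \left(0 + \left(-2 + 4 C\right)\right)^{2} = \left(-2 + 4 C\right)^{2}$)
$- 5 \left(88 + X{\left(-4 \right)}\right) = - 5 \left(88 + 4 \left(-1 + 2 \left(-4\right)\right)^{2}\right) = - 5 \left(88 + 4 \left(-1 - 8\right)^{2}\right) = - 5 \left(88 + 4 \left(-9\right)^{2}\right) = - 5 \left(88 + 4 \cdot 81\right) = - 5 \left(88 + 324\right) = \left(-5\right) 412 = -2060$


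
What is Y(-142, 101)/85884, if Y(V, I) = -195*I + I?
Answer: -9797/42942 ≈ -0.22814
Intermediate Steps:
Y(V, I) = -194*I
Y(-142, 101)/85884 = -194*101/85884 = -19594*1/85884 = -9797/42942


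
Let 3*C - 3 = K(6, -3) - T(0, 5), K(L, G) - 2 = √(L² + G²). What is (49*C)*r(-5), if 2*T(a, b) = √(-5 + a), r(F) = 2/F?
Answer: -98/3 - 49*√5*(6 - I)/15 ≈ -76.494 + 7.3045*I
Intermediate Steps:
T(a, b) = √(-5 + a)/2
K(L, G) = 2 + √(G² + L²) (K(L, G) = 2 + √(L² + G²) = 2 + √(G² + L²))
C = 5/3 + √5 - I*√5/6 (C = 1 + ((2 + √((-3)² + 6²)) - √(-5 + 0)/2)/3 = 1 + ((2 + √(9 + 36)) - √(-5)/2)/3 = 1 + ((2 + √45) - I*√5/2)/3 = 1 + ((2 + 3*√5) - I*√5/2)/3 = 1 + (2 + 3*√5 - I*√5/2)/3 = 1 + (⅔ + √5 - I*√5/6) = 5/3 + √5 - I*√5/6 ≈ 3.9027 - 0.37268*I)
(49*C)*r(-5) = (49*(5/3 + √5*(6 - I)/6))*(2/(-5)) = (245/3 + 49*√5*(6 - I)/6)*(2*(-⅕)) = (245/3 + 49*√5*(6 - I)/6)*(-⅖) = -98/3 - 49*√5*(6 - I)/15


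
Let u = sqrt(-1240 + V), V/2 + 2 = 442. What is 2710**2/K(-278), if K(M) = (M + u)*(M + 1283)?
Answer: -102082990/3901611 - 734410*I*sqrt(10)/1300537 ≈ -26.164 - 1.7857*I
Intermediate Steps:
V = 880 (V = -4 + 2*442 = -4 + 884 = 880)
u = 6*I*sqrt(10) (u = sqrt(-1240 + 880) = sqrt(-360) = 6*I*sqrt(10) ≈ 18.974*I)
K(M) = (1283 + M)*(M + 6*I*sqrt(10)) (K(M) = (M + 6*I*sqrt(10))*(M + 1283) = (M + 6*I*sqrt(10))*(1283 + M) = (1283 + M)*(M + 6*I*sqrt(10)))
2710**2/K(-278) = 2710**2/((-278)**2 + 1283*(-278) + 7698*I*sqrt(10) + 6*I*(-278)*sqrt(10)) = 7344100/(77284 - 356674 + 7698*I*sqrt(10) - 1668*I*sqrt(10)) = 7344100/(-279390 + 6030*I*sqrt(10))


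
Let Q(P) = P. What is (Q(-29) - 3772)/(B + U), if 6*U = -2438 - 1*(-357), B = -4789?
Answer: 22806/30815 ≈ 0.74009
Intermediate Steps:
U = -2081/6 (U = (-2438 - 1*(-357))/6 = (-2438 + 357)/6 = (⅙)*(-2081) = -2081/6 ≈ -346.83)
(Q(-29) - 3772)/(B + U) = (-29 - 3772)/(-4789 - 2081/6) = -3801/(-30815/6) = -3801*(-6/30815) = 22806/30815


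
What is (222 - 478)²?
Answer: 65536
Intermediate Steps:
(222 - 478)² = (-256)² = 65536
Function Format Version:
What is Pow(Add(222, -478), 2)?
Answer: 65536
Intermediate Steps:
Pow(Add(222, -478), 2) = Pow(-256, 2) = 65536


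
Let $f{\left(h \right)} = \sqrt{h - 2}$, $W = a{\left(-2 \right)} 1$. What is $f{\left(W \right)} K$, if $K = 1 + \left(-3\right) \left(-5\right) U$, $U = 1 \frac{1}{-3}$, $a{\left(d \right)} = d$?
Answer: $- 8 i \approx - 8.0 i$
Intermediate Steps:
$U = - \frac{1}{3}$ ($U = 1 \left(- \frac{1}{3}\right) = - \frac{1}{3} \approx -0.33333$)
$W = -2$ ($W = \left(-2\right) 1 = -2$)
$f{\left(h \right)} = \sqrt{-2 + h}$
$K = -4$ ($K = 1 + \left(-3\right) \left(-5\right) \left(- \frac{1}{3}\right) = 1 + 15 \left(- \frac{1}{3}\right) = 1 - 5 = -4$)
$f{\left(W \right)} K = \sqrt{-2 - 2} \left(-4\right) = \sqrt{-4} \left(-4\right) = 2 i \left(-4\right) = - 8 i$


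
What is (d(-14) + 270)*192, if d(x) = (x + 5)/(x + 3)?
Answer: 571968/11 ≈ 51997.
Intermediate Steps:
d(x) = (5 + x)/(3 + x)
(d(-14) + 270)*192 = ((5 - 14)/(3 - 14) + 270)*192 = (-9/(-11) + 270)*192 = (-1/11*(-9) + 270)*192 = (9/11 + 270)*192 = (2979/11)*192 = 571968/11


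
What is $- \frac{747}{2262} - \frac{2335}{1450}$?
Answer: $- \frac{3658}{1885} \approx -1.9406$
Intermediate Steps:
$- \frac{747}{2262} - \frac{2335}{1450} = \left(-747\right) \frac{1}{2262} - \frac{467}{290} = - \frac{249}{754} - \frac{467}{290} = - \frac{3658}{1885}$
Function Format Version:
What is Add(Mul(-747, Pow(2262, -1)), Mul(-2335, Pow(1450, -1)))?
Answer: Rational(-3658, 1885) ≈ -1.9406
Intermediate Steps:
Add(Mul(-747, Pow(2262, -1)), Mul(-2335, Pow(1450, -1))) = Add(Mul(-747, Rational(1, 2262)), Mul(-2335, Rational(1, 1450))) = Add(Rational(-249, 754), Rational(-467, 290)) = Rational(-3658, 1885)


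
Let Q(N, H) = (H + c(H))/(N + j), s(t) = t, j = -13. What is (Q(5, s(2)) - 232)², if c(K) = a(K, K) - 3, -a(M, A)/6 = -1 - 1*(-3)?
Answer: 3396649/64 ≈ 53073.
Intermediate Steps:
a(M, A) = -12 (a(M, A) = -6*(-1 - 1*(-3)) = -6*(-1 + 3) = -6*2 = -12)
c(K) = -15 (c(K) = -12 - 3 = -15)
Q(N, H) = (-15 + H)/(-13 + N) (Q(N, H) = (H - 15)/(N - 13) = (-15 + H)/(-13 + N))
(Q(5, s(2)) - 232)² = ((-15 + 2)/(-13 + 5) - 232)² = (-13/(-8) - 232)² = (-⅛*(-13) - 232)² = (13/8 - 232)² = (-1843/8)² = 3396649/64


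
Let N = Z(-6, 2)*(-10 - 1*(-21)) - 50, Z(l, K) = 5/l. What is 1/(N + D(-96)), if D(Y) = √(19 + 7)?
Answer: -2130/125089 - 36*√26/125089 ≈ -0.018495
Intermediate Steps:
N = -355/6 (N = (5/(-6))*(-10 - 1*(-21)) - 50 = (5*(-⅙))*(-10 + 21) - 50 = -⅚*11 - 50 = -55/6 - 50 = -355/6 ≈ -59.167)
D(Y) = √26
1/(N + D(-96)) = 1/(-355/6 + √26)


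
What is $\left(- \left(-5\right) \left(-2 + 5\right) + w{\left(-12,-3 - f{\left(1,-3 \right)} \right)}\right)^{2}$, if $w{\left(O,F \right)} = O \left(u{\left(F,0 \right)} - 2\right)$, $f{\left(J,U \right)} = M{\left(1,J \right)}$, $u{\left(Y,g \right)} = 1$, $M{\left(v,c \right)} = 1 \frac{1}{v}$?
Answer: $729$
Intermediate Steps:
$M{\left(v,c \right)} = \frac{1}{v}$
$f{\left(J,U \right)} = 1$ ($f{\left(J,U \right)} = 1^{-1} = 1$)
$w{\left(O,F \right)} = - O$ ($w{\left(O,F \right)} = O \left(1 - 2\right) = O \left(-1\right) = - O$)
$\left(- \left(-5\right) \left(-2 + 5\right) + w{\left(-12,-3 - f{\left(1,-3 \right)} \right)}\right)^{2} = \left(- \left(-5\right) \left(-2 + 5\right) - -12\right)^{2} = \left(- \left(-5\right) 3 + 12\right)^{2} = \left(\left(-1\right) \left(-15\right) + 12\right)^{2} = \left(15 + 12\right)^{2} = 27^{2} = 729$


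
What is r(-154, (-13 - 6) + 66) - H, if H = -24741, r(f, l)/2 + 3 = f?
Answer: 24427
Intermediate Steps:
r(f, l) = -6 + 2*f
r(-154, (-13 - 6) + 66) - H = (-6 + 2*(-154)) - 1*(-24741) = (-6 - 308) + 24741 = -314 + 24741 = 24427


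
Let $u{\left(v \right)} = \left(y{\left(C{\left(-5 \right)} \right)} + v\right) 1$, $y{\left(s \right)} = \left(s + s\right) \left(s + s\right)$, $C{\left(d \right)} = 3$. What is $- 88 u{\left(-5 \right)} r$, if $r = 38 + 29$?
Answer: $-182776$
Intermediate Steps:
$r = 67$
$y{\left(s \right)} = 4 s^{2}$ ($y{\left(s \right)} = 2 s 2 s = 4 s^{2}$)
$u{\left(v \right)} = 36 + v$ ($u{\left(v \right)} = \left(4 \cdot 3^{2} + v\right) 1 = \left(4 \cdot 9 + v\right) 1 = \left(36 + v\right) 1 = 36 + v$)
$- 88 u{\left(-5 \right)} r = - 88 \left(36 - 5\right) 67 = \left(-88\right) 31 \cdot 67 = \left(-2728\right) 67 = -182776$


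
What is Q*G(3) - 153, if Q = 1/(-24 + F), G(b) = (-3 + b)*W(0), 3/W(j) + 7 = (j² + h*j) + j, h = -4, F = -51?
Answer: -153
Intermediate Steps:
W(j) = 3/(-7 + j² - 3*j) (W(j) = 3/(-7 + ((j² - 4*j) + j)) = 3/(-7 + (j² - 3*j)) = 3/(-7 + j² - 3*j))
G(b) = 9/7 - 3*b/7 (G(b) = (-3 + b)*(3/(-7 + 0² - 3*0)) = (-3 + b)*(3/(-7 + 0 + 0)) = (-3 + b)*(3/(-7)) = (-3 + b)*(3*(-⅐)) = (-3 + b)*(-3/7) = 9/7 - 3*b/7)
Q = -1/75 (Q = 1/(-24 - 51) = 1/(-75) = -1/75 ≈ -0.013333)
Q*G(3) - 153 = -(9/7 - 3/7*3)/75 - 153 = -(9/7 - 9/7)/75 - 153 = -1/75*0 - 153 = 0 - 153 = -153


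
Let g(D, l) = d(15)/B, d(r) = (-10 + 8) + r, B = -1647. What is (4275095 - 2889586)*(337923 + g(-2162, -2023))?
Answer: 771117736296512/1647 ≈ 4.6820e+11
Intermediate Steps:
d(r) = -2 + r
g(D, l) = -13/1647 (g(D, l) = (-2 + 15)/(-1647) = 13*(-1/1647) = -13/1647)
(4275095 - 2889586)*(337923 + g(-2162, -2023)) = (4275095 - 2889586)*(337923 - 13/1647) = 1385509*(556559168/1647) = 771117736296512/1647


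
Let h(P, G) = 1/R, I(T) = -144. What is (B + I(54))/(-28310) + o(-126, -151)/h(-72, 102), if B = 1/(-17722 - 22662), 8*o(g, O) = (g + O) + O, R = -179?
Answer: 10948540929857/1143271040 ≈ 9576.5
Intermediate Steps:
o(g, O) = O/4 + g/8 (o(g, O) = ((g + O) + O)/8 = ((O + g) + O)/8 = (g + 2*O)/8 = O/4 + g/8)
h(P, G) = -1/179 (h(P, G) = 1/(-179) = -1/179)
B = -1/40384 (B = 1/(-40384) = -1/40384 ≈ -2.4762e-5)
(B + I(54))/(-28310) + o(-126, -151)/h(-72, 102) = (-1/40384 - 144)/(-28310) + ((¼)*(-151) + (⅛)*(-126))/(-1/179) = -5815297/40384*(-1/28310) + (-151/4 - 63/4)*(-179) = 5815297/1143271040 - 107/2*(-179) = 5815297/1143271040 + 19153/2 = 10948540929857/1143271040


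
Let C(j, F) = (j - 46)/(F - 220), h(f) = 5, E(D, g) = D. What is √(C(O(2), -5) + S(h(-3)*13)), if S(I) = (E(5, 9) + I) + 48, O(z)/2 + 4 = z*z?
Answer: 2*√6649/15 ≈ 10.872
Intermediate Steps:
O(z) = -8 + 2*z² (O(z) = -8 + 2*(z*z) = -8 + 2*z²)
C(j, F) = (-46 + j)/(-220 + F)
S(I) = 53 + I (S(I) = (5 + I) + 48 = 53 + I)
√(C(O(2), -5) + S(h(-3)*13)) = √((-46 + (-8 + 2*2²))/(-220 - 5) + (53 + 5*13)) = √((-46 + (-8 + 2*4))/(-225) + (53 + 65)) = √(-(-46 + (-8 + 8))/225 + 118) = √(-(-46 + 0)/225 + 118) = √(-1/225*(-46) + 118) = √(46/225 + 118) = √(26596/225) = 2*√6649/15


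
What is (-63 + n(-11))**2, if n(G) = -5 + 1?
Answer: 4489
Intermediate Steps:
n(G) = -4
(-63 + n(-11))**2 = (-63 - 4)**2 = (-67)**2 = 4489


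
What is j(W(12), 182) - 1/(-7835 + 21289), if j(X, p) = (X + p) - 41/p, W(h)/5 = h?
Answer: 21143435/87451 ≈ 241.77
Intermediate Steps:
W(h) = 5*h
j(X, p) = X + p - 41/p
j(W(12), 182) - 1/(-7835 + 21289) = (5*12 + 182 - 41/182) - 1/(-7835 + 21289) = (60 + 182 - 41*1/182) - 1/13454 = (60 + 182 - 41/182) - 1*1/13454 = 44003/182 - 1/13454 = 21143435/87451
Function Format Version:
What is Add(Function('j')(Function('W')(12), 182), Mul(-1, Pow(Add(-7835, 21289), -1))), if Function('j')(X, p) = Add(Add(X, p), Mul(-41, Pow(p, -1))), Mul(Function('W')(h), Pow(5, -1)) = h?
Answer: Rational(21143435, 87451) ≈ 241.77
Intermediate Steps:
Function('W')(h) = Mul(5, h)
Function('j')(X, p) = Add(X, p, Mul(-41, Pow(p, -1)))
Add(Function('j')(Function('W')(12), 182), Mul(-1, Pow(Add(-7835, 21289), -1))) = Add(Add(Mul(5, 12), 182, Mul(-41, Pow(182, -1))), Mul(-1, Pow(Add(-7835, 21289), -1))) = Add(Add(60, 182, Mul(-41, Rational(1, 182))), Mul(-1, Pow(13454, -1))) = Add(Add(60, 182, Rational(-41, 182)), Mul(-1, Rational(1, 13454))) = Add(Rational(44003, 182), Rational(-1, 13454)) = Rational(21143435, 87451)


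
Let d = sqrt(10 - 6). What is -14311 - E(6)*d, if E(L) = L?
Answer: -14323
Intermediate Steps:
d = 2 (d = sqrt(4) = 2)
-14311 - E(6)*d = -14311 - 6*2 = -14311 - 1*12 = -14311 - 12 = -14323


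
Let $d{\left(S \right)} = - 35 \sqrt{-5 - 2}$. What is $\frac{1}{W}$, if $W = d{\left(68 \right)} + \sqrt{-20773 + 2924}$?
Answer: $- \frac{i}{\sqrt{17849} - 35 \sqrt{7}} \approx - 0.024391 i$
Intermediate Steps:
$d{\left(S \right)} = - 35 i \sqrt{7}$ ($d{\left(S \right)} = - 35 \sqrt{-7} = - 35 i \sqrt{7}$)
$W = i \sqrt{17849} - 35 i \sqrt{7}$ ($W = - 35 i \sqrt{7} + \sqrt{-20773 + 2924} = - 35 i \sqrt{7} + \sqrt{-17849} = - 35 i \sqrt{7} + i \sqrt{17849} = i \sqrt{17849} - 35 i \sqrt{7} \approx 40.999 i$)
$\frac{1}{W} = \frac{1}{i \left(\sqrt{17849} - 35 \sqrt{7}\right)} = - \frac{i}{\sqrt{17849} - 35 \sqrt{7}}$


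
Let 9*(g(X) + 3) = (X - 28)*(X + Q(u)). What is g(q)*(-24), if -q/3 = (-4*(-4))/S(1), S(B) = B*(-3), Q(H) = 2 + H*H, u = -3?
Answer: 936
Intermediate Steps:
Q(H) = 2 + H²
S(B) = -3*B
q = 16 (q = -3*(-4*(-4))/((-3*1)) = -48/(-3) = -48*(-1)/3 = -3*(-16/3) = 16)
g(X) = -3 + (-28 + X)*(11 + X)/9 (g(X) = -3 + ((X - 28)*(X + (2 + (-3)²)))/9 = -3 + ((-28 + X)*(X + (2 + 9)))/9 = -3 + ((-28 + X)*(X + 11))/9 = -3 + ((-28 + X)*(11 + X))/9 = -3 + (-28 + X)*(11 + X)/9)
g(q)*(-24) = (-335/9 - 17/9*16 + (⅑)*16²)*(-24) = (-335/9 - 272/9 + (⅑)*256)*(-24) = (-335/9 - 272/9 + 256/9)*(-24) = -39*(-24) = 936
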